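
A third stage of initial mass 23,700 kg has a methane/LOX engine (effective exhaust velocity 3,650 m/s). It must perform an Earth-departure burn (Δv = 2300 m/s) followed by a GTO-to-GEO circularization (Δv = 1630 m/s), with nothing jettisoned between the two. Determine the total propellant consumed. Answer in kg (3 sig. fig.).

total propellant consumed ≈ 15600 kg

After the first burn: m = 23700 × exp(−2300/3650.0) = 23700 × 0.53252 = 12,620.7 kg.
After the second burn: m = 12,620.7 × exp(−1630/3650.0) = 12,620.7 × 0.63982 = 8,074.98 kg.
Total propellant = m₀ − m_final = 23700 − 8,074.98 = 15,625.02 kg.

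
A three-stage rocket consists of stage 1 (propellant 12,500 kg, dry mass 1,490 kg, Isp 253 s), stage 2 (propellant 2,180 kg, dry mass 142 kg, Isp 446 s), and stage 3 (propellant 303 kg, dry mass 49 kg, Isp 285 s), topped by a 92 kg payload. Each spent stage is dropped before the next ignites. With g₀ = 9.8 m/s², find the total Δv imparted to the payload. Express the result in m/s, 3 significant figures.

Δv ≈ 13400 m/s

Ignition mass of stage 1 = 12,500+1,490 + 2,180+142 + 303+49 + 92 = 16,756 kg.
Stage 1: m₀ = 16,756 kg, m_f = 16,756 − 12,500 = 4,256 kg; Δv = 253×9.8×ln(3.937) = 2479.4×1.3704 ≈ 3398 m/s.
Stage 2: m₀ = 2,766 kg, m_f = 2,766 − 2,180 = 586 kg; Δv = 446×9.8×ln(4.72) = 4370.8×1.5518 ≈ 6783 m/s.
Stage 3: m₀ = 444 kg, m_f = 444 − 303 = 141 kg; Δv = 285×9.8×ln(3.149) = 2793.0×1.1471 ≈ 3204 m/s.
Total Δv = 3398 + 6783 + 3204 = 13385 m/s.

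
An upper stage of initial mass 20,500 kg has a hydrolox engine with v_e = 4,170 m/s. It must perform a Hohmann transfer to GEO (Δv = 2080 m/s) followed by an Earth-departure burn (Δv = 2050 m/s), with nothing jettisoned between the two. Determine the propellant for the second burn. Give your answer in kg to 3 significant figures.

After the first burn: m = 20500 × exp(−2080/4170.0) = 20500 × 0.60726 = 12,448.8 kg.
After the second burn: m = 12,448.8 × exp(−2050/4170.0) = 12,448.8 × 0.61164 = 7,614.18 kg.
Second-burn propellant = 12,448.8 − 7,614.18 = 4,834.62 kg.

propellant for the second burn ≈ 4830 kg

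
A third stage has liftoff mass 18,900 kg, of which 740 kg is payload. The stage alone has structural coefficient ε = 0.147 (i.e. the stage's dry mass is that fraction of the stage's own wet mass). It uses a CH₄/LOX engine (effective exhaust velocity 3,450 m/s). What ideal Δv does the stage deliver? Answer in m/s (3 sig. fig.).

Stage wet mass = m₀ − payload = 18,900 − 740 = 18,160 kg.
Stage dry mass = ε × stage wet mass = 0.147 × 18,160 = 2,669.52 kg.
Burnout mass m_f = stage dry + payload = 2,669.52 + 740 = 3,409.52 kg.
Δv = v_e · ln(18,900/3,409.52) = 3450.0 × ln(5.543) = 3450.0 × 1.7126 ≈ 5908 m/s.

Δv ≈ 5910 m/s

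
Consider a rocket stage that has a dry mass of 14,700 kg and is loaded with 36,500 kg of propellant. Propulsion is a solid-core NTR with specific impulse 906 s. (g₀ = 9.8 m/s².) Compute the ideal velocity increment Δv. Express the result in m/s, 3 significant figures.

v_e = Isp · g₀ = 906 × 9.8 = 8878.8 m/s.
m₀ = m_dry + m_prop = 14,700 + 36,500 = 51,200 kg.
From the ideal rocket equation, Δv = v_e · ln(m₀/m_f) = 8878.8 × ln(3.483) = 8878.8 × 1.2479 ≈ 11079.8 m/s.

Δv ≈ 11100 m/s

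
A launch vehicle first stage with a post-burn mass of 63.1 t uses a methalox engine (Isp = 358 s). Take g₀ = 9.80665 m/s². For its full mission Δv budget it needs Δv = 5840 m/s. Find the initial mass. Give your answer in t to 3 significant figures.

initial mass ≈ 333 t

v_e = Isp · g₀ = 358 × 9.80665 = 3510.8 m/s.
m₀/m_f = exp(Δv / v_e) = exp(5840 / 3510.8) = exp(1.6634) = 5.2775.
m₀ = m_f × 5.2775 = 63.1 × 5.2775 = 333.01 t.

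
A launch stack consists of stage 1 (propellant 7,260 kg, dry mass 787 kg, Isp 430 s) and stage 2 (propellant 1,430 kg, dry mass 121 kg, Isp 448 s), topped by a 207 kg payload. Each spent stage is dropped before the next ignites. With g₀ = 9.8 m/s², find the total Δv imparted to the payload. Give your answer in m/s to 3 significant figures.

Δv ≈ 13100 m/s

Ignition mass of stage 1 = 7,260+787 + 1,430+121 + 207 = 9,805 kg.
Stage 1: m₀ = 9,805 kg, m_f = 9,805 − 7,260 = 2,545 kg; Δv = 430×9.8×ln(3.853) = 4214.0×1.3488 ≈ 5684 m/s.
Stage 2: m₀ = 1,758 kg, m_f = 1,758 − 1,430 = 328 kg; Δv = 448×9.8×ln(5.36) = 4390.4×1.6789 ≈ 7371 m/s.
Total Δv = 5684 + 7371 = 13055 m/s.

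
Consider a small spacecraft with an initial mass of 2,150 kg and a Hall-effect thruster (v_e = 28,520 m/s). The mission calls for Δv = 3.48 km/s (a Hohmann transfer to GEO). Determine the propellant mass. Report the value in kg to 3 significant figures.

propellant mass ≈ 247 kg

From the ideal rocket equation, m₀/m_f = exp(Δv / v_e) = exp(3480 / 28520.0) = exp(0.1220) = 1.1298.
m_f = 2,150 / 1.1298 = 1,902.99 kg, so propellant = m₀ − m_f = 2,150 − 1,902.99 = 247.01 kg.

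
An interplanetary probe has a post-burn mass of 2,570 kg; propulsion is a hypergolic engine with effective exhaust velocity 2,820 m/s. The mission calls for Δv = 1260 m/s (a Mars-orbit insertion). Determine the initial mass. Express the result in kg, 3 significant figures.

initial mass ≈ 4020 kg

Rocket equation: m₀/m_f = exp(Δv / v_e) = exp(1260 / 2820.0) = exp(0.4468) = 1.5633.
m₀ = m_f × 1.5633 = 2,570 × 1.5633 = 4,017.68 kg.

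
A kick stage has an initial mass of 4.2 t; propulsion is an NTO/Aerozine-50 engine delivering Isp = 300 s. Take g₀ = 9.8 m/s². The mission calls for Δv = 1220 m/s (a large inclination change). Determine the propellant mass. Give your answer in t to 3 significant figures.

propellant mass ≈ 1.43 t

v_e = Isp · g₀ = 300 × 9.8 = 2940.0 m/s.
Rocket equation: m₀/m_f = exp(Δv / v_e) = exp(1220 / 2940.0) = exp(0.4150) = 1.5143.
m_f = 4.2 / 1.5143 = 2.77356 t, so propellant = m₀ − m_f = 4.2 − 2.77356 = 1.42644 t.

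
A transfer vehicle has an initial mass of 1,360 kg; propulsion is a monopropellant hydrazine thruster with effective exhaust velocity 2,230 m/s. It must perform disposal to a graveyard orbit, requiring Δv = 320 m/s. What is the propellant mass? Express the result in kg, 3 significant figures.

propellant mass ≈ 182 kg

m₀/m_f = exp(Δv / v_e) = exp(320 / 2230.0) = exp(0.1435) = 1.1543.
m_f = 1,360 / 1.1543 = 1,178.2 kg, so propellant = m₀ − m_f = 1,360 − 1,178.2 = 181.8 kg.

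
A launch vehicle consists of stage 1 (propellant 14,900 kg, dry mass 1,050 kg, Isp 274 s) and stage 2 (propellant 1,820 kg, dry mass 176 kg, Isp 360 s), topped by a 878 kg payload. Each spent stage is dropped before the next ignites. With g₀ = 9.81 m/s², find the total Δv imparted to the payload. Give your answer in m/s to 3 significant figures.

Ignition mass of stage 1 = 14,900+1,050 + 1,820+176 + 878 = 18,824 kg.
Stage 1: m₀ = 18,824 kg, m_f = 18,824 − 14,900 = 3,924 kg; Δv = 274×9.81×ln(4.797) = 2687.9×1.5680 ≈ 4215 m/s.
Stage 2: m₀ = 2,874 kg, m_f = 2,874 − 1,820 = 1,054 kg; Δv = 360×9.81×ln(2.727) = 3531.6×1.0031 ≈ 3543 m/s.
Total Δv = 4215 + 3543 = 7758 m/s.

Δv ≈ 7760 m/s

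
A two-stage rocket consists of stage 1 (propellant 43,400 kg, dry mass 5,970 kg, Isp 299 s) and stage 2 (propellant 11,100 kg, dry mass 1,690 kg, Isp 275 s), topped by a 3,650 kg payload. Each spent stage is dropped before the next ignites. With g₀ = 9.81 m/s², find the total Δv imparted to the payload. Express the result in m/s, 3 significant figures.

Ignition mass of stage 1 = 43,400+5,970 + 11,100+1,690 + 3,650 = 65,810 kg.
Stage 1: m₀ = 65,810 kg, m_f = 65,810 − 43,400 = 22,410 kg; Δv = 299×9.81×ln(2.937) = 2933.2×1.0773 ≈ 3160 m/s.
Stage 2: m₀ = 16,440 kg, m_f = 16,440 − 11,100 = 5,340 kg; Δv = 275×9.81×ln(3.079) = 2697.8×1.1245 ≈ 3034 m/s.
Total Δv = 3160 + 3034 = 6194 m/s.

Δv ≈ 6190 m/s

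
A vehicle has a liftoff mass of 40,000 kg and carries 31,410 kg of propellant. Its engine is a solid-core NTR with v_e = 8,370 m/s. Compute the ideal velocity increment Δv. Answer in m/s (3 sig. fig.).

m_f = m₀ − m_prop = 40,000 − 31,410 = 8,590 kg.
Δv = v_e · ln(m₀/m_f) = 8370.0 × ln(4.657) = 8370.0 × 1.5383 ≈ 12875.4 m/s.

Δv ≈ 12900 m/s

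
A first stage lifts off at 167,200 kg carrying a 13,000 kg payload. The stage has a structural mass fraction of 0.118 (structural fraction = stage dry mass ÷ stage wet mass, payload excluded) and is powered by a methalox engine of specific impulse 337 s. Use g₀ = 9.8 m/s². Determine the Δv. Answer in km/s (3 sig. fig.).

Stage wet mass = m₀ − payload = 167,200 − 13,000 = 154,200 kg.
Stage dry mass = ε × stage wet mass = 0.118 × 154,200 = 18,195.6 kg.
Burnout mass m_f = stage dry + payload = 18,195.6 + 13,000 = 31,195.6 kg.
v_e = Isp · g₀ = 337 × 9.8 = 3302.6 m/s.
Rocket equation: Δv = v_e · ln(167,200/31,195.6) = 3302.6 × ln(5.36) = 3302.6 × 1.6789 ≈ 5545 m/s.

Δv ≈ 5.54 km/s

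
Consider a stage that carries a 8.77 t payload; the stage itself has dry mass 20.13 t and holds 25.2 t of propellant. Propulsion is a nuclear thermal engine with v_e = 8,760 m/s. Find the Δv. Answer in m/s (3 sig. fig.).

Δv ≈ 5490 m/s

m₀ = payload + dry + propellant = 8.77 + 20.13 + 25.2 = 54.1 t.
m_f = payload + dry = 8.77 + 20.13 = 28.9 t.
Δv = v_e · ln(m₀/m_f) = 8760.0 × ln(1.872) = 8760.0 × 0.6270 ≈ 5492.5 m/s.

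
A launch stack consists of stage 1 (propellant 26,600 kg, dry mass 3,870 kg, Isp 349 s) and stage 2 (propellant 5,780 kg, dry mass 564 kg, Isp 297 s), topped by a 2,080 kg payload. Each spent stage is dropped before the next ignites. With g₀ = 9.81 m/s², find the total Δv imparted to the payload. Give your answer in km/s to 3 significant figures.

Ignition mass of stage 1 = 26,600+3,870 + 5,780+564 + 2,080 = 38,894 kg.
Stage 1: m₀ = 38,894 kg, m_f = 38,894 − 26,600 = 12,294 kg; Δv = 349×9.81×ln(3.164) = 3423.7×1.1517 ≈ 3943 m/s.
Stage 2: m₀ = 8,424 kg, m_f = 8,424 − 5,780 = 2,644 kg; Δv = 297×9.81×ln(3.186) = 2913.6×1.1588 ≈ 3376 m/s.
Total Δv = 3943 + 3376 = 7319 m/s.

Δv ≈ 7.32 km/s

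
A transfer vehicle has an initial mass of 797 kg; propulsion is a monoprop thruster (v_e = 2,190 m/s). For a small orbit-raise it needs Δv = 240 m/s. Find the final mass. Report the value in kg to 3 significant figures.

By the Tsiolkovsky rocket equation, m₀/m_f = exp(Δv / v_e) = exp(240 / 2190.0) = exp(0.1096) = 1.1158.
m_f = m₀ / 1.1158 = 797 / 1.1158 = 714.286 kg.

final mass ≈ 714 kg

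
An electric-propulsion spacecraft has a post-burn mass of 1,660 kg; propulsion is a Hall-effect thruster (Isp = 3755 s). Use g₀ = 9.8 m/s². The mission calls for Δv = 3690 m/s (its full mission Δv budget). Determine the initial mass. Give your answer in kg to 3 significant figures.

initial mass ≈ 1840 kg

v_e = Isp · g₀ = 3755 × 9.8 = 36799.0 m/s.
m₀/m_f = exp(Δv / v_e) = exp(3690 / 36799.0) = exp(0.1003) = 1.1055.
m₀ = m_f × 1.1055 = 1,660 × 1.1055 = 1,835.13 kg.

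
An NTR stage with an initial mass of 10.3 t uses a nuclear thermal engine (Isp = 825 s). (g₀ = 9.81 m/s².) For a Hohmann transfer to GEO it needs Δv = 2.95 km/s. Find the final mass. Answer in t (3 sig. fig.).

v_e = Isp · g₀ = 825 × 9.81 = 8093.2 m/s.
Using Δv = v_e ln(m₀/m_f): m₀/m_f = exp(Δv / v_e) = exp(2950 / 8093.2) = exp(0.3645) = 1.4398.
m_f = m₀ / 1.4398 = 10.3 / 1.4398 = 7.15377 t.

final mass ≈ 7.15 t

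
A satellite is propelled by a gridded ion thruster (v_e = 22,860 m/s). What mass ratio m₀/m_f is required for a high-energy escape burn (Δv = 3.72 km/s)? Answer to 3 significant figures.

mass ratio ≈ 1.18

m₀/m_f = exp(Δv / v_e) = exp(3720 / 22860.0) = exp(0.1627) = 1.1767.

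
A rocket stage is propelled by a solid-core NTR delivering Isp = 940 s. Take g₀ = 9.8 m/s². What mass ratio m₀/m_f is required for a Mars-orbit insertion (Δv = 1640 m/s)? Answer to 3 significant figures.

v_e = Isp · g₀ = 940 × 9.8 = 9212.0 m/s.
By the Tsiolkovsky rocket equation, m₀/m_f = exp(Δv / v_e) = exp(1640 / 9212.0) = exp(0.1780) = 1.1949.

mass ratio ≈ 1.19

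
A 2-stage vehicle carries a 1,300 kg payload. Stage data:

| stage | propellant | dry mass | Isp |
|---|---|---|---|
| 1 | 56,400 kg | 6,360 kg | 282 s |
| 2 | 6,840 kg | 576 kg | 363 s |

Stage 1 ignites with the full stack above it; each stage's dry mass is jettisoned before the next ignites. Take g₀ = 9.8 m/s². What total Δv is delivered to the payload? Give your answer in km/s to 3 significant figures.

Δv ≈ 9.77 km/s

Ignition mass of stage 1 = 56,400+6,360 + 6,840+576 + 1,300 = 71,476 kg.
Stage 1: m₀ = 71,476 kg, m_f = 71,476 − 56,400 = 15,076 kg; Δv = 282×9.8×ln(4.741) = 2763.6×1.5563 ≈ 4301 m/s.
Stage 2: m₀ = 8,716 kg, m_f = 8,716 − 6,840 = 1,876 kg; Δv = 363×9.8×ln(4.646) = 3557.4×1.5360 ≈ 5464 m/s.
Total Δv = 4301 + 5464 = 9765 m/s.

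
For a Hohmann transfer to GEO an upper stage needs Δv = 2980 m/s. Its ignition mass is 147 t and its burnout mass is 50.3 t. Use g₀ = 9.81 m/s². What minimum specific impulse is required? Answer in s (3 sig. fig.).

Isp ≈ 283 s

ln(m₀/m_f) = ln(147000/50300) = ln(2.922) = 1.0724.
Rocket equation: v_e = Δv / ln(m₀/m_f) = 2980 / 1.0724 = 2778.7 m/s.
Isp = v_e / g₀ = 2778.7 / 9.81 = 283.3 s.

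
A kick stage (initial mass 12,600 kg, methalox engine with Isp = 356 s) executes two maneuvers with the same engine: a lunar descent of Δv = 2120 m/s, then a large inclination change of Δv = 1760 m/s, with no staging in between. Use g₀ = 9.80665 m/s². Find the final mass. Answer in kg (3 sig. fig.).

final mass ≈ 4150 kg

v_e = Isp · g₀ = 356 × 9.80665 = 3491.2 m/s.
After the first burn: m = 12600 × exp(−2120/3491.2) = 12600 × 0.54485 = 6,865.11 kg.
After the second burn: m = 6,865.11 × exp(−1760/3491.2) = 6,865.11 × 0.60403 = 4,146.73 kg.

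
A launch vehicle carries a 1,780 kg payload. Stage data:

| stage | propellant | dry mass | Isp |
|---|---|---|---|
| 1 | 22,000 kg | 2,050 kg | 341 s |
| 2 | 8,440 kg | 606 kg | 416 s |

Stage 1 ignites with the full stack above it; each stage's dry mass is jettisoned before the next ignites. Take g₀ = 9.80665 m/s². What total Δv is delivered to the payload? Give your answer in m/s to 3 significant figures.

Δv ≈ 9500 m/s

Ignition mass of stage 1 = 22,000+2,050 + 8,440+606 + 1,780 = 34,876 kg.
Stage 1: m₀ = 34,876 kg, m_f = 34,876 − 22,000 = 12,876 kg; Δv = 341×9.80665×ln(2.709) = 3344.1×0.9964 ≈ 3332 m/s.
Stage 2: m₀ = 10,826 kg, m_f = 10,826 − 8,440 = 2,386 kg; Δv = 416×9.80665×ln(4.537) = 4079.6×1.5123 ≈ 6170 m/s.
Total Δv = 3332 + 6170 = 9502 m/s.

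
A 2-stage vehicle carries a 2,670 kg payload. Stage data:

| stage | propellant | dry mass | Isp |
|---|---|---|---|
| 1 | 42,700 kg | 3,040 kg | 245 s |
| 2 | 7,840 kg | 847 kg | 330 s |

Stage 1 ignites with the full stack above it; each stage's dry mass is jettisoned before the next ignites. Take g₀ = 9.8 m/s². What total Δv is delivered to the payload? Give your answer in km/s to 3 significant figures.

Δv ≈ 7.10 km/s

Ignition mass of stage 1 = 42,700+3,040 + 7,840+847 + 2,670 = 57,097 kg.
Stage 1: m₀ = 57,097 kg, m_f = 57,097 − 42,700 = 14,397 kg; Δv = 245×9.8×ln(3.966) = 2401.0×1.3777 ≈ 3308 m/s.
Stage 2: m₀ = 11,357 kg, m_f = 11,357 − 7,840 = 3,517 kg; Δv = 330×9.8×ln(3.229) = 3234.0×1.1722 ≈ 3791 m/s.
Total Δv = 3308 + 3791 = 7099 m/s.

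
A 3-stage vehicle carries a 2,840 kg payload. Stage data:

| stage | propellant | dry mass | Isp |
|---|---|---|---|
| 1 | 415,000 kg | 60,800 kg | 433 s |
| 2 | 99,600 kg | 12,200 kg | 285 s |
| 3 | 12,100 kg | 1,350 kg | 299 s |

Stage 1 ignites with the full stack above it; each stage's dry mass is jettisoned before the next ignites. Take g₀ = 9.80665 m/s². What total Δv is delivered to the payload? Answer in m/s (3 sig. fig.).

Ignition mass of stage 1 = 415,000+60,800 + 99,600+12,200 + 12,100+1,350 + 2,840 = 603,890 kg.
Stage 1: m₀ = 603,890 kg, m_f = 603,890 − 415,000 = 188,890 kg; Δv = 433×9.80665×ln(3.197) = 4246.3×1.1622 ≈ 4935 m/s.
Stage 2: m₀ = 128,090 kg, m_f = 128,090 − 99,600 = 28,490 kg; Δv = 285×9.80665×ln(4.496) = 2794.9×1.5032 ≈ 4201 m/s.
Stage 3: m₀ = 16,290 kg, m_f = 16,290 − 12,100 = 4,190 kg; Δv = 299×9.80665×ln(3.888) = 2932.2×1.3579 ≈ 3981 m/s.
Total Δv = 4935 + 4201 + 3981 = 13117 m/s.

Δv ≈ 13100 m/s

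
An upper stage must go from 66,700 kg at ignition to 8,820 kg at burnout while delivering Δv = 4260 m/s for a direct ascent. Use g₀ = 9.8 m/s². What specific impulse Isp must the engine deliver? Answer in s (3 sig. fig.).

ln(m₀/m_f) = ln(66700/8820) = ln(7.562) = 2.0232.
Using Δv = v_e ln(m₀/m_f): v_e = Δv / ln(m₀/m_f) = 4260 / 2.0232 = 2105.6 m/s.
Isp = v_e / g₀ = 2105.6 / 9.8 = 214.9 s.

Isp ≈ 215 s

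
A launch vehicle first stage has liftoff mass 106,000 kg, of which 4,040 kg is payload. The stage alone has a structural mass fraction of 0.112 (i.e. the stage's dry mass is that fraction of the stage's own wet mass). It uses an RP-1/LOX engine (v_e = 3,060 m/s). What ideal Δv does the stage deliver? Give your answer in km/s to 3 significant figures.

Δv ≈ 5.89 km/s

Stage wet mass = m₀ − payload = 106,000 − 4,040 = 101,960 kg.
Stage dry mass = ε × stage wet mass = 0.112 × 101,960 = 11,419.5 kg.
Burnout mass m_f = stage dry + payload = 11,419.5 + 4,040 = 15,459.5 kg.
From the ideal rocket equation, Δv = v_e · ln(106,000/15,459.5) = 3060.0 × ln(6.857) = 3060.0 × 1.9252 ≈ 5891 m/s.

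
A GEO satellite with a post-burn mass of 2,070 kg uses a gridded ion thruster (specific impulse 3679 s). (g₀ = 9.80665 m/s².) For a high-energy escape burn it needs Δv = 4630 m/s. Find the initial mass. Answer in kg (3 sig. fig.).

v_e = Isp · g₀ = 3679 × 9.80665 = 36078.7 m/s.
Rocket equation: m₀/m_f = exp(Δv / v_e) = exp(4630 / 36078.7) = exp(0.1283) = 1.1369.
m₀ = m_f × 1.1369 = 2,070 × 1.1369 = 2,353.38 kg.

initial mass ≈ 2350 kg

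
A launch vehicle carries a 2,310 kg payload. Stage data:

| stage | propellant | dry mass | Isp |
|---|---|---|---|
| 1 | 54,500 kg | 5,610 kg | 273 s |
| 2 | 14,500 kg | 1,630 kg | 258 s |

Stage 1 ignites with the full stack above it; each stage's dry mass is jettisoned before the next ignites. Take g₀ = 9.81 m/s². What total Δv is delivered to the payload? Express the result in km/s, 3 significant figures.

Ignition mass of stage 1 = 54,500+5,610 + 14,500+1,630 + 2,310 = 78,550 kg.
Stage 1: m₀ = 78,550 kg, m_f = 78,550 − 54,500 = 24,050 kg; Δv = 273×9.81×ln(3.266) = 2678.1×1.1836 ≈ 3170 m/s.
Stage 2: m₀ = 18,440 kg, m_f = 18,440 − 14,500 = 3,940 kg; Δv = 258×9.81×ln(4.68) = 2531.0×1.5433 ≈ 3906 m/s.
Total Δv = 3170 + 3906 = 7076 m/s.

Δv ≈ 7.08 km/s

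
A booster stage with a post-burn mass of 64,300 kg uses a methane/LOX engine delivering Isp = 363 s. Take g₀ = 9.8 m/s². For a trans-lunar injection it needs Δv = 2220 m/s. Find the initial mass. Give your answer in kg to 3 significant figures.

initial mass ≈ 120000 kg

v_e = Isp · g₀ = 363 × 9.8 = 3557.4 m/s.
Using Δv = v_e ln(m₀/m_f): m₀/m_f = exp(Δv / v_e) = exp(2220 / 3557.4) = exp(0.6241) = 1.8665.
m₀ = m_f × 1.8665 = 64,300 × 1.8665 = 120,016 kg.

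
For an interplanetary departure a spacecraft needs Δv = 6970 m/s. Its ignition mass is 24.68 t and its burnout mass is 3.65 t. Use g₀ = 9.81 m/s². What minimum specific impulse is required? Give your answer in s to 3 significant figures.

ln(m₀/m_f) = ln(24680/3650) = ln(6.762) = 1.9113.
Using Δv = v_e ln(m₀/m_f): v_e = Δv / ln(m₀/m_f) = 6970 / 1.9113 = 3646.8 m/s.
Isp = v_e / g₀ = 3646.8 / 9.81 = 371.7 s.

Isp ≈ 372 s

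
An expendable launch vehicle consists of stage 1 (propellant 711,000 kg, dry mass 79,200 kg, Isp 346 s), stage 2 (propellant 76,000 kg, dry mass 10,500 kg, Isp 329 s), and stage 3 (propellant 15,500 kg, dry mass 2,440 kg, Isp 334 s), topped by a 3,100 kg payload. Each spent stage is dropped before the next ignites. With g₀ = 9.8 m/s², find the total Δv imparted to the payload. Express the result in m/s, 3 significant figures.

Ignition mass of stage 1 = 711,000+79,200 + 76,000+10,500 + 15,500+2,440 + 3,100 = 897,740 kg.
Stage 1: m₀ = 897,740 kg, m_f = 897,740 − 711,000 = 186,740 kg; Δv = 346×9.8×ln(4.807) = 3390.8×1.5702 ≈ 5324 m/s.
Stage 2: m₀ = 107,540 kg, m_f = 107,540 − 76,000 = 31,540 kg; Δv = 329×9.8×ln(3.41) = 3224.2×1.2266 ≈ 3955 m/s.
Stage 3: m₀ = 21,040 kg, m_f = 21,040 − 15,500 = 5,540 kg; Δv = 334×9.8×ln(3.798) = 3273.2×1.3344 ≈ 4368 m/s.
Total Δv = 5324 + 3955 + 4368 = 13647 m/s.

Δv ≈ 13600 m/s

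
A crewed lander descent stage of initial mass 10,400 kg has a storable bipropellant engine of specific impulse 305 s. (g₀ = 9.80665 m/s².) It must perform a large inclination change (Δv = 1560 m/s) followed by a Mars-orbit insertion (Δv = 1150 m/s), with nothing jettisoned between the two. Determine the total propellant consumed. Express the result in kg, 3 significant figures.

v_e = Isp · g₀ = 305 × 9.80665 = 2991.0 m/s.
After the first burn: m = 10400 × exp(−1560/2991.0) = 10400 × 0.59359 = 6,173.34 kg.
After the second burn: m = 6,173.34 × exp(−1150/2991.0) = 6,173.34 × 0.68080 = 4,202.81 kg.
Total propellant = m₀ − m_final = 10400 − 4,202.81 = 6,197.19 kg.

total propellant consumed ≈ 6200 kg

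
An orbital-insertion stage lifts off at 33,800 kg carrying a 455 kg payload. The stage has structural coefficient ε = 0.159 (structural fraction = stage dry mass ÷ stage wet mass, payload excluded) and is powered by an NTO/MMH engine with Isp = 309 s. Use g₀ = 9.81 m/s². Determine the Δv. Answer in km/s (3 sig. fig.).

Δv ≈ 5.37 km/s

Stage wet mass = m₀ − payload = 33,800 − 455 = 33,345 kg.
Stage dry mass = ε × stage wet mass = 0.159 × 33,345 = 5,301.86 kg.
Burnout mass m_f = stage dry + payload = 5,301.86 + 455 = 5,756.86 kg.
v_e = Isp · g₀ = 309 × 9.81 = 3031.3 m/s.
Δv = v_e · ln(33,800/5,756.86) = 3031.3 × ln(5.871) = 3031.3 × 1.7701 ≈ 5366 m/s.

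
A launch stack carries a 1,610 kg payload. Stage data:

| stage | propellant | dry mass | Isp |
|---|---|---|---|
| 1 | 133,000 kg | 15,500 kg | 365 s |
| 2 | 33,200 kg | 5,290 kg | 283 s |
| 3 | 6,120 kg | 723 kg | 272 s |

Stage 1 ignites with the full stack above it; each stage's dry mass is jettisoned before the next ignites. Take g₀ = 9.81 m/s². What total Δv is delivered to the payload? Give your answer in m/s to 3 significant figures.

Ignition mass of stage 1 = 133,000+15,500 + 33,200+5,290 + 6,120+723 + 1,610 = 195,443 kg.
Stage 1: m₀ = 195,443 kg, m_f = 195,443 − 133,000 = 62,443 kg; Δv = 365×9.81×ln(3.13) = 3580.7×1.1410 ≈ 4086 m/s.
Stage 2: m₀ = 46,943 kg, m_f = 46,943 − 33,200 = 13,743 kg; Δv = 283×9.81×ln(3.416) = 2776.2×1.2284 ≈ 3410 m/s.
Stage 3: m₀ = 8,453 kg, m_f = 8,453 − 6,120 = 2,333 kg; Δv = 272×9.81×ln(3.623) = 2668.3×1.2874 ≈ 3435 m/s.
Total Δv = 4086 + 3410 + 3435 = 10931 m/s.

Δv ≈ 10900 m/s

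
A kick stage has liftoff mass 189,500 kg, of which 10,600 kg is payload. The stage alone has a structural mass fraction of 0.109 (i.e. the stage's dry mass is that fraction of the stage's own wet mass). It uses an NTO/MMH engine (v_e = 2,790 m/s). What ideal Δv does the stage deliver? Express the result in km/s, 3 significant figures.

Stage wet mass = m₀ − payload = 189,500 − 10,600 = 178,900 kg.
Stage dry mass = ε × stage wet mass = 0.109 × 178,900 = 19,500.1 kg.
Burnout mass m_f = stage dry + payload = 19,500.1 + 10,600 = 30,100.1 kg.
Δv = v_e · ln(189,500/30,100.1) = 2790.0 × ln(6.296) = 2790.0 × 1.8399 ≈ 5133 m/s.

Δv ≈ 5.13 km/s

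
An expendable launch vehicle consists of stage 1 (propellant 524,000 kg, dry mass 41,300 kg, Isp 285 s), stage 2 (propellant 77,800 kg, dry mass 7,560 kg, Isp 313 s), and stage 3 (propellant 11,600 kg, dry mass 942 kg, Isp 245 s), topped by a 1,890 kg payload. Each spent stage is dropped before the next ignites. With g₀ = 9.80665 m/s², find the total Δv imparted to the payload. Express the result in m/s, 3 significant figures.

Δv ≈ 12900 m/s

Ignition mass of stage 1 = 524,000+41,300 + 77,800+7,560 + 11,600+942 + 1,890 = 665,092 kg.
Stage 1: m₀ = 665,092 kg, m_f = 665,092 − 524,000 = 141,092 kg; Δv = 285×9.80665×ln(4.714) = 2794.9×1.5505 ≈ 4334 m/s.
Stage 2: m₀ = 99,792 kg, m_f = 99,792 − 77,800 = 21,992 kg; Δv = 313×9.80665×ln(4.538) = 3069.5×1.5124 ≈ 4642 m/s.
Stage 3: m₀ = 14,432 kg, m_f = 14,432 − 11,600 = 2,832 kg; Δv = 245×9.80665×ln(5.096) = 2402.6×1.6285 ≈ 3913 m/s.
Total Δv = 4334 + 4642 + 3913 = 12889 m/s.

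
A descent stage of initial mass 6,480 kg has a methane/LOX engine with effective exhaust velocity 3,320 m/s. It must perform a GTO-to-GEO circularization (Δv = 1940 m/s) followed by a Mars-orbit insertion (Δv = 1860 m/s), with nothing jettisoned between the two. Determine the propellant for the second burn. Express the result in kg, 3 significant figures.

After the first burn: m = 6480 × exp(−1940/3320.0) = 6480 × 0.55748 = 3,612.47 kg.
After the second burn: m = 3,612.47 × exp(−1860/3320.0) = 3,612.47 × 0.57107 = 2,062.97 kg.
Second-burn propellant = 3,612.47 − 2,062.97 = 1,549.5 kg.

propellant for the second burn ≈ 1550 kg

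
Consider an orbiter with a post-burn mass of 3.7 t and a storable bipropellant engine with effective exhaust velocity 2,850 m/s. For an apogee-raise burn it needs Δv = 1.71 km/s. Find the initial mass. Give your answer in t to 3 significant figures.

initial mass ≈ 6.74 t

From the ideal rocket equation, m₀/m_f = exp(Δv / v_e) = exp(1710 / 2850.0) = exp(0.6000) = 1.8221.
m₀ = m_f × 1.8221 = 3.7 × 1.8221 = 6.74177 t.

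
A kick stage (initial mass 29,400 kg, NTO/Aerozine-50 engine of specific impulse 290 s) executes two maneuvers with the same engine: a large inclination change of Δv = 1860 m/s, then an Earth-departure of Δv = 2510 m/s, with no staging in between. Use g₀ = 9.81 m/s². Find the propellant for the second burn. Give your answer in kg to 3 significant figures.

v_e = Isp · g₀ = 290 × 9.81 = 2844.9 m/s.
After the first burn: m = 29400 × exp(−1860/2844.9) = 29400 × 0.52006 = 15,289.8 kg.
After the second burn: m = 15,289.8 × exp(−2510/2844.9) = 15,289.8 × 0.41384 = 6,327.53 kg.
Second-burn propellant = 15,289.8 − 6,327.53 = 8,962.27 kg.

propellant for the second burn ≈ 8960 kg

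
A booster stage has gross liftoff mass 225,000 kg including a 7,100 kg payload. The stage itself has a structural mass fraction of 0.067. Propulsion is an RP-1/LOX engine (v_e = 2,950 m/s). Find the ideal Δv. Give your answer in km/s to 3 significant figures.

Stage wet mass = m₀ − payload = 225,000 − 7,100 = 217,900 kg.
Stage dry mass = ε × stage wet mass = 0.067 × 217,900 = 14,599.3 kg.
Burnout mass m_f = stage dry + payload = 14,599.3 + 7,100 = 21,699.3 kg.
By the Tsiolkovsky rocket equation, Δv = v_e · ln(225,000/21,699.3) = 2950.0 × ln(10.37) = 2950.0 × 2.3388 ≈ 6900 m/s.

Δv ≈ 6.90 km/s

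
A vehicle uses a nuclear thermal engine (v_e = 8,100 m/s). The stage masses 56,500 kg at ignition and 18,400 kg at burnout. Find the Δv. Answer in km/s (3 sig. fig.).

Δv ≈ 9.09 km/s

By the Tsiolkovsky rocket equation, Δv = v_e · ln(m₀/m_f) = 8100.0 × ln(3.071) = 8100.0 × 1.1219 ≈ 9087.3 m/s.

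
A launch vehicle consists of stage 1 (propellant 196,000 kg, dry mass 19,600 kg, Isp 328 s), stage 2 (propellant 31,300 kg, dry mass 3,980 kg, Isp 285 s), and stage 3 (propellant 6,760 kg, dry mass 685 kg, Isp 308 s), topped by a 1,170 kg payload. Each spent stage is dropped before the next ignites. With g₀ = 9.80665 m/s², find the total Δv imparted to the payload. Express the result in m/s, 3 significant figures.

Ignition mass of stage 1 = 196,000+19,600 + 31,300+3,980 + 6,760+685 + 1,170 = 259,495 kg.
Stage 1: m₀ = 259,495 kg, m_f = 259,495 − 196,000 = 63,495 kg; Δv = 328×9.80665×ln(4.087) = 3216.6×1.4078 ≈ 4528 m/s.
Stage 2: m₀ = 43,895 kg, m_f = 43,895 − 31,300 = 12,595 kg; Δv = 285×9.80665×ln(3.485) = 2794.9×1.2485 ≈ 3489 m/s.
Stage 3: m₀ = 8,615 kg, m_f = 8,615 − 6,760 = 1,855 kg; Δv = 308×9.80665×ln(4.644) = 3020.4×1.5356 ≈ 4638 m/s.
Total Δv = 4528 + 3489 + 4638 = 12655 m/s.

Δv ≈ 12700 m/s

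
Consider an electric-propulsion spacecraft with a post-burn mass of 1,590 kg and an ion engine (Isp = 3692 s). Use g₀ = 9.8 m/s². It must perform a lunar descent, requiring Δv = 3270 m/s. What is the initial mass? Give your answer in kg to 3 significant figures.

v_e = Isp · g₀ = 3692 × 9.8 = 36181.6 m/s.
By the Tsiolkovsky rocket equation, m₀/m_f = exp(Δv / v_e) = exp(3270 / 36181.6) = exp(0.0904) = 1.0946.
m₀ = m_f × 1.0946 = 1,590 × 1.0946 = 1,740.41 kg.

initial mass ≈ 1740 kg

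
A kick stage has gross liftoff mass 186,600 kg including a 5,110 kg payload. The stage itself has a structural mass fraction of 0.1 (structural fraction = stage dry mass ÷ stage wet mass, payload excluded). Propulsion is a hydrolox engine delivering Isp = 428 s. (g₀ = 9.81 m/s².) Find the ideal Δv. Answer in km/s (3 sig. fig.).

Δv ≈ 8.74 km/s

Stage wet mass = m₀ − payload = 186,600 − 5,110 = 181,490 kg.
Stage dry mass = ε × stage wet mass = 0.1 × 181,490 = 18,149 kg.
Burnout mass m_f = stage dry + payload = 18,149 + 5,110 = 23,259 kg.
v_e = Isp · g₀ = 428 × 9.81 = 4198.7 m/s.
By the Tsiolkovsky rocket equation, Δv = v_e · ln(186,600/23,259) = 4198.7 × ln(8.023) = 4198.7 × 2.0823 ≈ 8743 m/s.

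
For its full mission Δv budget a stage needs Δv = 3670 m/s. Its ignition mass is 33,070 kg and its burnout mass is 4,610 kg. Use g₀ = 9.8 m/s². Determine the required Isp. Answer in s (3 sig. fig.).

ln(m₀/m_f) = ln(33070/4610) = ln(7.174) = 1.9704.
From the ideal rocket equation, v_e = Δv / ln(m₀/m_f) = 3670 / 1.9704 = 1862.6 m/s.
Isp = v_e / g₀ = 1862.6 / 9.8 = 190.1 s.

Isp ≈ 190 s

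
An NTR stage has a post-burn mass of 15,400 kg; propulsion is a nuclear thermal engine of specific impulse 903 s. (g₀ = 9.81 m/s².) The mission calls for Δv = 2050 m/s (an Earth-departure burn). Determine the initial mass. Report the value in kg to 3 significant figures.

initial mass ≈ 19400 kg

v_e = Isp · g₀ = 903 × 9.81 = 8858.4 m/s.
Using Δv = v_e ln(m₀/m_f): m₀/m_f = exp(Δv / v_e) = exp(2050 / 8858.4) = exp(0.2314) = 1.2604.
m₀ = m_f × 1.2604 = 15,400 × 1.2604 = 19,410.2 kg.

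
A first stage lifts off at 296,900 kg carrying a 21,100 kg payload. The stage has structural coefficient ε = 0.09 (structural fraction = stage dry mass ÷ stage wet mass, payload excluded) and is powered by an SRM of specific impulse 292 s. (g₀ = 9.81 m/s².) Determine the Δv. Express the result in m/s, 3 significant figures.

Stage wet mass = m₀ − payload = 296,900 − 21,100 = 275,800 kg.
Stage dry mass = ε × stage wet mass = 0.09 × 275,800 = 24,822 kg.
Burnout mass m_f = stage dry + payload = 24,822 + 21,100 = 45,922 kg.
v_e = Isp · g₀ = 292 × 9.81 = 2864.5 m/s.
From the ideal rocket equation, Δv = v_e · ln(296,900/45,922) = 2864.5 × ln(6.465) = 2864.5 × 1.8665 ≈ 5346 m/s.

Δv ≈ 5350 m/s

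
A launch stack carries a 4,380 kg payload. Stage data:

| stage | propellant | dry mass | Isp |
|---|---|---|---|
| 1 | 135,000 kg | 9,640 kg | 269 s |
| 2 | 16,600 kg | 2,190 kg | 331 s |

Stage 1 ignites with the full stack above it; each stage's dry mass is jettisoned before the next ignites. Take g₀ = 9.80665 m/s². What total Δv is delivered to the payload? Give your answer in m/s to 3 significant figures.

Ignition mass of stage 1 = 135,000+9,640 + 16,600+2,190 + 4,380 = 167,810 kg.
Stage 1: m₀ = 167,810 kg, m_f = 167,810 − 135,000 = 32,810 kg; Δv = 269×9.80665×ln(5.115) = 2638.0×1.6321 ≈ 4305 m/s.
Stage 2: m₀ = 23,170 kg, m_f = 23,170 − 16,600 = 6,570 kg; Δv = 331×9.80665×ln(3.527) = 3246.0×1.2603 ≈ 4091 m/s.
Total Δv = 4305 + 4091 = 8396 m/s.

Δv ≈ 8400 m/s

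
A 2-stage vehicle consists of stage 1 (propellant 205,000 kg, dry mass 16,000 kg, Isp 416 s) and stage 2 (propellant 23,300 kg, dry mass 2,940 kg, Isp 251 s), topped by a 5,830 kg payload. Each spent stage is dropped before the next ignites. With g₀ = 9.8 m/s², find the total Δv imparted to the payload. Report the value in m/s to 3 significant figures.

Δv ≈ 9960 m/s

Ignition mass of stage 1 = 205,000+16,000 + 23,300+2,940 + 5,830 = 253,070 kg.
Stage 1: m₀ = 253,070 kg, m_f = 253,070 − 205,000 = 48,070 kg; Δv = 416×9.8×ln(5.265) = 4076.8×1.6610 ≈ 6772 m/s.
Stage 2: m₀ = 32,070 kg, m_f = 32,070 − 23,300 = 8,770 kg; Δv = 251×9.8×ln(3.657) = 2459.8×1.2966 ≈ 3189 m/s.
Total Δv = 6772 + 3189 = 9961 m/s.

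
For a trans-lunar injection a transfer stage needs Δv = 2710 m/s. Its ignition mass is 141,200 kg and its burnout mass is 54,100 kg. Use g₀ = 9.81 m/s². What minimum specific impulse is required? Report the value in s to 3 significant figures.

ln(m₀/m_f) = ln(141200/54100) = ln(2.61) = 0.9593.
v_e = Δv / ln(m₀/m_f) = 2710 / 0.9593 = 2824.8 m/s.
Isp = v_e / g₀ = 2824.8 / 9.81 = 288.0 s.

Isp ≈ 288 s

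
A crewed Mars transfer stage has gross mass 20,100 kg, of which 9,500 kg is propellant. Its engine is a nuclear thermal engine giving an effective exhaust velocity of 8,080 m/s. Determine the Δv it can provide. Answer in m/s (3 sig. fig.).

Δv ≈ 5170 m/s

m_f = m₀ − m_prop = 20,100 − 9,500 = 10,600 kg.
Δv = v_e · ln(m₀/m_f) = 8080.0 × ln(1.896) = 8080.0 × 0.6399 ≈ 5170.1 m/s.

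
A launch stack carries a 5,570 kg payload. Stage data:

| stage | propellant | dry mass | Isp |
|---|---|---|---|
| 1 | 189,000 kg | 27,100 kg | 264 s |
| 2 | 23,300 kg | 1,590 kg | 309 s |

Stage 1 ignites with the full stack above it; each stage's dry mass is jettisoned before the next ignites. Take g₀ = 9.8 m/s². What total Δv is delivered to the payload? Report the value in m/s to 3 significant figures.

Ignition mass of stage 1 = 189,000+27,100 + 23,300+1,590 + 5,570 = 246,560 kg.
Stage 1: m₀ = 246,560 kg, m_f = 246,560 − 189,000 = 57,560 kg; Δv = 264×9.8×ln(4.284) = 2587.2×1.4548 ≈ 3764 m/s.
Stage 2: m₀ = 30,460 kg, m_f = 30,460 − 23,300 = 7,160 kg; Δv = 309×9.8×ln(4.254) = 3028.2×1.4479 ≈ 4385 m/s.
Total Δv = 3764 + 4385 = 8149 m/s.

Δv ≈ 8150 m/s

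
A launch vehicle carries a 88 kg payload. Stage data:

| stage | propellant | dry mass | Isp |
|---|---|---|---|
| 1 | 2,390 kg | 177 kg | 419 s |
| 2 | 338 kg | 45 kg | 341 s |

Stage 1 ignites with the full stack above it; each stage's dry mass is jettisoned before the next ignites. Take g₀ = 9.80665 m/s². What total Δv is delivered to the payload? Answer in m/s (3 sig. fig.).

Δv ≈ 10600 m/s

Ignition mass of stage 1 = 2,390+177 + 338+45 + 88 = 3,038 kg.
Stage 1: m₀ = 3,038 kg, m_f = 3,038 − 2,390 = 648 kg; Δv = 419×9.80665×ln(4.688) = 4109.0×1.5451 ≈ 6349 m/s.
Stage 2: m₀ = 471 kg, m_f = 471 − 338 = 133 kg; Δv = 341×9.80665×ln(3.541) = 3344.1×1.2645 ≈ 4229 m/s.
Total Δv = 6349 + 4229 = 10578 m/s.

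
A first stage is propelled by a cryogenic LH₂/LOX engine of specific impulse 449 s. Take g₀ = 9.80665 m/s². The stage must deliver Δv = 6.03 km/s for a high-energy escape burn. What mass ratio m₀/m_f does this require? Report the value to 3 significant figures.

mass ratio ≈ 3.93

v_e = Isp · g₀ = 449 × 9.80665 = 4403.2 m/s.
Using Δv = v_e ln(m₀/m_f): m₀/m_f = exp(Δv / v_e) = exp(6030 / 4403.2) = exp(1.3695) = 3.9332.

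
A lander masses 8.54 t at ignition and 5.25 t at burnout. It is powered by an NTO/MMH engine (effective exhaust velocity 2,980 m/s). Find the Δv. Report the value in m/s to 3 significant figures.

Δv ≈ 1450 m/s

From the ideal rocket equation, Δv = v_e · ln(m₀/m_f) = 2980.0 × ln(1.627) = 2980.0 × 0.4865 ≈ 1449.9 m/s.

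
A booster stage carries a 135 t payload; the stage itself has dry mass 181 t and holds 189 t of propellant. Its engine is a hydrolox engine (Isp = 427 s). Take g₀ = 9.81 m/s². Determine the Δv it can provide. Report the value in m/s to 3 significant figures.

Δv ≈ 1960 m/s

v_e = Isp · g₀ = 427 × 9.81 = 4188.9 m/s.
m₀ = payload + dry + propellant = 135 + 181 + 189 = 505 t.
m_f = payload + dry = 135 + 181 = 316 t.
Δv = v_e · ln(m₀/m_f) = 4188.9 × ln(1.598) = 4188.9 × 0.4688 ≈ 1963.8 m/s.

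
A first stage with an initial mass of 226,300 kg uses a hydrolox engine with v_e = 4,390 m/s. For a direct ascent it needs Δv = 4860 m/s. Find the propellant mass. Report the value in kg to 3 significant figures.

propellant mass ≈ 152000 kg

m₀/m_f = exp(Δv / v_e) = exp(4860 / 4390.0) = exp(1.1071) = 3.0255.
m_f = 226,300 / 3.0255 = 74,797.6 kg, so propellant = m₀ − m_f = 226,300 − 74,797.6 = 151,502.4 kg.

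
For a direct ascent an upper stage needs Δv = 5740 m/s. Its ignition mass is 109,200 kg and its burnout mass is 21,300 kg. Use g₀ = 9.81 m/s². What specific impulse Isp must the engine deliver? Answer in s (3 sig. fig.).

ln(m₀/m_f) = ln(109200/21300) = ln(5.127) = 1.6345.
v_e = Δv / ln(m₀/m_f) = 5740 / 1.6345 = 3511.8 m/s.
Isp = v_e / g₀ = 3511.8 / 9.81 = 358.0 s.

Isp ≈ 358 s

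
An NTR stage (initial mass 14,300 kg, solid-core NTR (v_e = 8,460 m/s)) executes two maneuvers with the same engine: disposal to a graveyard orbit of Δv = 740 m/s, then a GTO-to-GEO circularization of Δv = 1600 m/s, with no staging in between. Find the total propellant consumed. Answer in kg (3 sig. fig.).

After the first burn: m = 14300 × exp(−740/8460.0) = 14300 × 0.91625 = 13,102.4 kg.
After the second burn: m = 13,102.4 × exp(−1600/8460.0) = 13,102.4 × 0.82768 = 10,844.6 kg.
Total propellant = m₀ − m_final = 14300 − 10,844.6 = 3,455.4 kg.

total propellant consumed ≈ 3460 kg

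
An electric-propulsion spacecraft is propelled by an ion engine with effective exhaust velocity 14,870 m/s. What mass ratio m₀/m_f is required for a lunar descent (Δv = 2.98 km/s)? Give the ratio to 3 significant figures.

mass ratio ≈ 1.22

m₀/m_f = exp(Δv / v_e) = exp(2980 / 14870.0) = exp(0.2004) = 1.2219.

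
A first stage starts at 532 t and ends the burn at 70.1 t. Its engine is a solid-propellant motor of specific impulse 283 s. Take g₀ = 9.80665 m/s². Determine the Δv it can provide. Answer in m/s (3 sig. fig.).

Δv ≈ 5620 m/s

v_e = Isp · g₀ = 283 × 9.80665 = 2775.3 m/s.
By the Tsiolkovsky rocket equation, Δv = v_e · ln(m₀/m_f) = 2775.3 × ln(7.589) = 2775.3 × 2.0267 ≈ 5624.7 m/s.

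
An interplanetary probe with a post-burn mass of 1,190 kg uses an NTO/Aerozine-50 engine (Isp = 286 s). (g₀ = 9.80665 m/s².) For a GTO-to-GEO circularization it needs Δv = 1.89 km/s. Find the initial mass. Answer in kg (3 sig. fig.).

initial mass ≈ 2330 kg

v_e = Isp · g₀ = 286 × 9.80665 = 2804.7 m/s.
By the Tsiolkovsky rocket equation, m₀/m_f = exp(Δv / v_e) = exp(1890 / 2804.7) = exp(0.6739) = 1.9618.
m₀ = m_f × 1.9618 = 1,190 × 1.9618 = 2,334.54 kg.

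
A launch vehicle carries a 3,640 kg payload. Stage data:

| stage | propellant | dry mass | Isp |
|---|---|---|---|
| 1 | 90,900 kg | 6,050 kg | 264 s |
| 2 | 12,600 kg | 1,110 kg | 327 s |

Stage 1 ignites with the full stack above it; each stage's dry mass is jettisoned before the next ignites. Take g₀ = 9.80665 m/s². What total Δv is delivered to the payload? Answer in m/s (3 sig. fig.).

Ignition mass of stage 1 = 90,900+6,050 + 12,600+1,110 + 3,640 = 114,300 kg.
Stage 1: m₀ = 114,300 kg, m_f = 114,300 − 90,900 = 23,400 kg; Δv = 264×9.80665×ln(4.885) = 2589.0×1.5861 ≈ 4106 m/s.
Stage 2: m₀ = 17,350 kg, m_f = 17,350 − 12,600 = 4,750 kg; Δv = 327×9.80665×ln(3.653) = 3206.8×1.2954 ≈ 4154 m/s.
Total Δv = 4106 + 4154 = 8260 m/s.

Δv ≈ 8260 m/s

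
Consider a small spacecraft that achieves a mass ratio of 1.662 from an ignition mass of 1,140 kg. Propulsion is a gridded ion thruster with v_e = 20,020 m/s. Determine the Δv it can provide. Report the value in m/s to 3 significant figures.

From the ideal rocket equation, Δv = v_e · ln(1.662) = 20020.0 × 0.5080 ≈ 10170.6 m/s.

Δv ≈ 10200 m/s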